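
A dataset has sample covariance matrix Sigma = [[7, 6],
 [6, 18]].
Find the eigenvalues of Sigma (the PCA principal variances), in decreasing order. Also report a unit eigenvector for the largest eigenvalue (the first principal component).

Step 1 — characteristic polynomial of 2×2 Sigma:
  det(Sigma - λI) = λ² - trace · λ + det = 0.
  trace = 7 + 18 = 25, det = 7·18 - (6)² = 90.
Step 2 — discriminant:
  Δ = trace² - 4·det = 625 - 360 = 265.
Step 3 — eigenvalues:
  λ = (trace ± √Δ)/2 = (25 ± 16.2788)/2,
  λ_1 = 20.6394,  λ_2 = 4.3606.

Step 4 — unit eigenvector for λ_1: solve (Sigma - λ_1 I)v = 0. First row:
  (7 - 20.6394)·v_x + (6)·v_y = 0, i.e. (-13.6394)·v_x + (6)·v_y = 0,
  so v ∝ (b, λ_1 - a) = (6, 13.6394) = u.
  ||u|| = √((6)² + (13.6394)²) = √(222.0335) ≈ 14.9008,
  v_1 = u/||u|| ≈ (0.4027, 0.9153) (||v_1|| = 1).

λ_1 = 20.6394,  λ_2 = 4.3606;  v_1 ≈ (0.4027, 0.9153)


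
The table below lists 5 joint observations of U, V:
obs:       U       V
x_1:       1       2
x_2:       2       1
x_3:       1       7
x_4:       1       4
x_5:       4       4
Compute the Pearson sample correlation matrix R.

Step 1 — column means:
  mean(U) = (1 + 2 + 1 + 1 + 4) / 5 = 9/5 = 1.8
  mean(V) = (2 + 1 + 7 + 4 + 4) / 5 = 18/5 = 3.6

Step 2 — sample variances and covariances s[i,j] = (1/(n-1)) · Σ_k (x_{k,i} - mean_i) · (x_{k,j} - mean_j), with n-1 = 4:
  s[U,U] = ((-0.8)·(-0.8) + (0.2)·(0.2) + (-0.8)·(-0.8) + (-0.8)·(-0.8) + (2.2)·(2.2)) / 4 = 6.8/4 = 1.7
  s[U,V] = ((-0.8)·(-1.6) + (0.2)·(-2.6) + (-0.8)·(3.4) + (-0.8)·(0.4) + (2.2)·(0.4)) / 4 = -1.4/4 = -0.35
  s[V,V] = ((-1.6)·(-1.6) + (-2.6)·(-2.6) + (3.4)·(3.4) + (0.4)·(0.4) + (0.4)·(0.4)) / 4 = 21.2/4 = 5.3
  Sample standard deviations s_i = √(s[i,i]):
  s(U) = √(1.7) = 1.3038
  s(V) = √(5.3) = 2.3022

Step 3 — r_{ij} = s_{ij} / (s_i · s_j):
  r[U,U] = 1 (diagonal).
  r[U,V] = -0.35 / (1.3038 · 2.3022) = -0.35 / 3.0017 = -0.1166
  r[V,V] = 1 (diagonal).

R is symmetric with unit diagonal. Assembling:

R = [[1, -0.1166],
 [-0.1166, 1]]


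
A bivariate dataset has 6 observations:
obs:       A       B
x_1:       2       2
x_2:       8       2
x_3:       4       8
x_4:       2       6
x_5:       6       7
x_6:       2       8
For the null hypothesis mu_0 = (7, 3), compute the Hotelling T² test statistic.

Step 1 — sample mean vector:
  mean(A) = (2 + 8 + 4 + 2 + 6 + 2) / 6 = 24/6 = 4
  mean(B) = (2 + 2 + 8 + 6 + 7 + 8) / 6 = 33/6 = 5.5
  x̄ = (4, 5.5),  deviation x̄ - mu_0 = (4, 5.5) - (7, 3) = (-3, 2.5).

Step 2 — sample covariance matrix, S[i,j] = (1/(n-1)) · Σ_k (x_{k,i} - mean_i) · (x_{k,j} - mean_j), divisor n-1 = 5:
  S[A,A] = ((-2)·(-2) + (4)·(4) + (0)·(0) + (-2)·(-2) + (2)·(2) + (-2)·(-2)) / 5 = 32/5 = 6.4
  S[A,B] = ((-2)·(-3.5) + (4)·(-3.5) + (0)·(2.5) + (-2)·(0.5) + (2)·(1.5) + (-2)·(2.5)) / 5 = -10/5 = -2
  S[B,B] = ((-3.5)·(-3.5) + (-3.5)·(-3.5) + (2.5)·(2.5) + (0.5)·(0.5) + (1.5)·(1.5) + (2.5)·(2.5)) / 5 = 39.5/5 = 7.9
  S = [[6.4, -2],
 [-2, 7.9]].

Step 3 — invert S. det(S) = 6.4·7.9 - (-2)² = 46.56.
  S^{-1} = (1/det) · [[d, -b], [-b, a]] = [[0.1697, 0.043],
 [0.043, 0.1375]].

Step 4 — quadratic form (x̄ - mu_0)^T · S^{-1} · (x̄ - mu_0):
  S^{-1} · (x̄ - mu_0) = (-0.4016, 0.2148),
  (x̄ - mu_0)^T · [...] = (-3)·(-0.4016) + (2.5)·(0.2148) = 1.7418.

Step 5 — scale by n: T² = 6 · 1.7418 = 10.451.

T² ≈ 10.451


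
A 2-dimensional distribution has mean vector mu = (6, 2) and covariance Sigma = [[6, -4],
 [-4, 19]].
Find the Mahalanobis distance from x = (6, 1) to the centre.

Step 1 — centre the observation: (x - mu) = (0, -1).

Step 2 — invert Sigma. det(Sigma) = 6·19 - (-4)² = 98.
  Sigma^{-1} = (1/det) · [[d, -b], [-b, a]] = [[0.1939, 0.0408],
 [0.0408, 0.0612]].

Step 3 — form the quadratic (x - mu)^T · Sigma^{-1} · (x - mu):
  Sigma^{-1} · (x - mu) = (-0.0408, -0.0612).
  (x - mu)^T · [Sigma^{-1} · (x - mu)] = (0)·(-0.0408) + (-1)·(-0.0612) = 0.0612.

Step 4 — take square root: d = √(0.0612) ≈ 0.2474.

d(x, mu) = √(0.0612) ≈ 0.2474


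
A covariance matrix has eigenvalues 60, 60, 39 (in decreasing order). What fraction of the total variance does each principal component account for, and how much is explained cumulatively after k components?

Step 1 — total variance = trace(Sigma) = Σ λ_i = 60 + 60 + 39 = 159.

Step 2 — fraction explained by component i = λ_i / Σ λ:
  PC1: 60/159 = 0.3774
  PC2: 60/159 = 0.3774
  PC3: 39/159 = 0.2453

Step 3 — cumulative fraction after k components = (λ_1 + ... + λ_k) / Σ λ:
  k = 1: 60/159 = 0.3774
  k = 2: (60 + 60)/159 = 120/159 = 0.7547
  k = 3: (60 + 60 + 39)/159 = 159/159 = 1

Summary (fraction, with percent):

explained: PC1 0.3774 (37.74%), PC2 0.3774 (37.74%), PC3 0.2453 (24.53%);  cumulative: 0.3774, 0.7547, 1


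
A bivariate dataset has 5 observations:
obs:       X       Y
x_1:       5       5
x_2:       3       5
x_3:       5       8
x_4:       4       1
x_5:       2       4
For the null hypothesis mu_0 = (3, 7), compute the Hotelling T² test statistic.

Step 1 — sample mean vector:
  mean(X) = (5 + 3 + 5 + 4 + 2) / 5 = 19/5 = 3.8
  mean(Y) = (5 + 5 + 8 + 1 + 4) / 5 = 23/5 = 4.6
  x̄ = (3.8, 4.6),  deviation x̄ - mu_0 = (3.8, 4.6) - (3, 7) = (0.8, -2.4).

Step 2 — sample covariance matrix, S[i,j] = (1/(n-1)) · Σ_k (x_{k,i} - mean_i) · (x_{k,j} - mean_j), divisor n-1 = 4:
  S[X,X] = ((1.2)·(1.2) + (-0.8)·(-0.8) + (1.2)·(1.2) + (0.2)·(0.2) + (-1.8)·(-1.8)) / 4 = 6.8/4 = 1.7
  S[X,Y] = ((1.2)·(0.4) + (-0.8)·(0.4) + (1.2)·(3.4) + (0.2)·(-3.6) + (-1.8)·(-0.6)) / 4 = 4.6/4 = 1.15
  S[Y,Y] = ((0.4)·(0.4) + (0.4)·(0.4) + (3.4)·(3.4) + (-3.6)·(-3.6) + (-0.6)·(-0.6)) / 4 = 25.2/4 = 6.3
  S = [[1.7, 1.15],
 [1.15, 6.3]].

Step 3 — invert S. det(S) = 1.7·6.3 - (1.15)² = 9.3875.
  S^{-1} = (1/det) · [[d, -b], [-b, a]] = [[0.6711, -0.1225],
 [-0.1225, 0.1811]].

Step 4 — quadratic form (x̄ - mu_0)^T · S^{-1} · (x̄ - mu_0):
  S^{-1} · (x̄ - mu_0) = (0.8309, -0.5326),
  (x̄ - mu_0)^T · [...] = (0.8)·(0.8309) + (-2.4)·(-0.5326) = 1.943.

Step 5 — scale by n: T² = 5 · 1.943 = 9.715.

T² ≈ 9.715


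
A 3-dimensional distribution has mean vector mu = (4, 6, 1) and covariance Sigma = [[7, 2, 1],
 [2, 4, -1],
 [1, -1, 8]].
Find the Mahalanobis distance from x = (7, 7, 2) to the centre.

Step 1 — centre the observation: (x - mu) = (3, 1, 1).

Step 2 — invert Sigma (cofactor / det for 3×3, or solve directly):
  Sigma^{-1} = [[0.1751, -0.096, -0.0339],
 [-0.096, 0.3107, 0.0508],
 [-0.0339, 0.0508, 0.1356]].

Step 3 — form the quadratic (x - mu)^T · Sigma^{-1} · (x - mu):
  Sigma^{-1} · (x - mu) = (0.3955, 0.0734, 0.0847).
  (x - mu)^T · [Sigma^{-1} · (x - mu)] = (3)·(0.3955) + (1)·(0.0734) + (1)·(0.0847) = 1.3446.

Step 4 — take square root: d = √(1.3446) ≈ 1.1596.

d(x, mu) = √(1.3446) ≈ 1.1596


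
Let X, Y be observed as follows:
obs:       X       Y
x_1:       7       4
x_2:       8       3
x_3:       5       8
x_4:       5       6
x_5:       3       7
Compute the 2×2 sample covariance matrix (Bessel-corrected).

Step 1 — column means:
  mean(X) = (7 + 8 + 5 + 5 + 3) / 5 = 28/5 = 5.6
  mean(Y) = (4 + 3 + 8 + 6 + 7) / 5 = 28/5 = 5.6

Step 2 — sample covariance S[i,j] = (1/(n-1)) · Σ_k (x_{k,i} - mean_i) · (x_{k,j} - mean_j), with n-1 = 4.
  S[X,X] = ((1.4)·(1.4) + (2.4)·(2.4) + (-0.6)·(-0.6) + (-0.6)·(-0.6) + (-2.6)·(-2.6)) / 4 = 15.2/4 = 3.8
  S[X,Y] = ((1.4)·(-1.6) + (2.4)·(-2.6) + (-0.6)·(2.4) + (-0.6)·(0.4) + (-2.6)·(1.4)) / 4 = -13.8/4 = -3.45
  S[Y,Y] = ((-1.6)·(-1.6) + (-2.6)·(-2.6) + (2.4)·(2.4) + (0.4)·(0.4) + (1.4)·(1.4)) / 4 = 17.2/4 = 4.3

S is symmetric (S[j,i] = S[i,j]). Assembling:

S = [[3.8, -3.45],
 [-3.45, 4.3]]


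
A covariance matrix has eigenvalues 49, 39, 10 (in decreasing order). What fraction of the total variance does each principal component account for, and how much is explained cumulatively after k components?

Step 1 — total variance = trace(Sigma) = Σ λ_i = 49 + 39 + 10 = 98.

Step 2 — fraction explained by component i = λ_i / Σ λ:
  PC1: 49/98 = 0.5
  PC2: 39/98 = 0.398
  PC3: 10/98 = 0.102

Step 3 — cumulative fraction after k components = (λ_1 + ... + λ_k) / Σ λ:
  k = 1: 49/98 = 0.5
  k = 2: (49 + 39)/98 = 88/98 = 0.898
  k = 3: (49 + 39 + 10)/98 = 98/98 = 1

Summary (fraction, with percent):

explained: PC1 0.5 (50%), PC2 0.398 (39.8%), PC3 0.102 (10.2%);  cumulative: 0.5, 0.898, 1


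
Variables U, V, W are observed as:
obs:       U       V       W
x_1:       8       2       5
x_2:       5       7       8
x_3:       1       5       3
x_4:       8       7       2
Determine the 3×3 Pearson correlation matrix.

Step 1 — column means:
  mean(U) = (8 + 5 + 1 + 8) / 4 = 22/4 = 5.5
  mean(V) = (2 + 7 + 5 + 7) / 4 = 21/4 = 5.25
  mean(W) = (5 + 8 + 3 + 2) / 4 = 18/4 = 4.5

Step 2 — sample variances and covariances s[i,j] = (1/(n-1)) · Σ_k (x_{k,i} - mean_i) · (x_{k,j} - mean_j), with n-1 = 3:
  s[U,U] = ((2.5)·(2.5) + (-0.5)·(-0.5) + (-4.5)·(-4.5) + (2.5)·(2.5)) / 3 = 33/3 = 11
  s[U,V] = ((2.5)·(-3.25) + (-0.5)·(1.75) + (-4.5)·(-0.25) + (2.5)·(1.75)) / 3 = -3.5/3 = -1.1667
  s[U,W] = ((2.5)·(0.5) + (-0.5)·(3.5) + (-4.5)·(-1.5) + (2.5)·(-2.5)) / 3 = 0/3 = 0
  s[V,V] = ((-3.25)·(-3.25) + (1.75)·(1.75) + (-0.25)·(-0.25) + (1.75)·(1.75)) / 3 = 16.75/3 = 5.5833
  s[V,W] = ((-3.25)·(0.5) + (1.75)·(3.5) + (-0.25)·(-1.5) + (1.75)·(-2.5)) / 3 = 0.5/3 = 0.1667
  s[W,W] = ((0.5)·(0.5) + (3.5)·(3.5) + (-1.5)·(-1.5) + (-2.5)·(-2.5)) / 3 = 21/3 = 7
  Sample standard deviations s_i = √(s[i,i]):
  s(U) = √(11) = 3.3166
  s(V) = √(5.5833) = 2.3629
  s(W) = √(7) = 2.6458

Step 3 — r_{ij} = s_{ij} / (s_i · s_j):
  r[U,U] = 1 (diagonal).
  r[U,V] = -1.1667 / (3.3166 · 2.3629) = -1.1667 / 7.8369 = -0.1489
  r[U,W] = 0 / (3.3166 · 2.6458) = 0 / 8.775 = 0
  r[V,V] = 1 (diagonal).
  r[V,W] = 0.1667 / (2.3629 · 2.6458) = 0.1667 / 6.2517 = 0.0267
  r[W,W] = 1 (diagonal).

R is symmetric with unit diagonal. Assembling:

R = [[1, -0.1489, 0],
 [-0.1489, 1, 0.0267],
 [0, 0.0267, 1]]


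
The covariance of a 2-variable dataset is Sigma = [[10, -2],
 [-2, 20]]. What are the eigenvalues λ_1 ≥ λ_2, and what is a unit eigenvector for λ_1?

Step 1 — characteristic polynomial of 2×2 Sigma:
  det(Sigma - λI) = λ² - trace · λ + det = 0.
  trace = 10 + 20 = 30, det = 10·20 - (-2)² = 196.
Step 2 — discriminant:
  Δ = trace² - 4·det = 900 - 784 = 116.
Step 3 — eigenvalues:
  λ = (trace ± √Δ)/2 = (30 ± 10.7703)/2,
  λ_1 = 20.3852,  λ_2 = 9.6148.

Step 4 — unit eigenvector for λ_1: solve (Sigma - λ_1 I)v = 0. First row:
  (10 - 20.3852)·v_x + (-2)·v_y = 0, i.e. (-10.3852)·v_x + (-2)·v_y = 0,
  so v ∝ (b, λ_1 - a) = (-2, 10.3852); multiply by -1 so the first entry is positive: u = (2, -10.3852).
  ||u|| = √((2)² + (-10.3852)²) = √(111.8516) ≈ 10.576,
  v_1 = u/||u|| ≈ (0.1891, -0.982) (||v_1|| = 1).

λ_1 = 20.3852,  λ_2 = 9.6148;  v_1 ≈ (0.1891, -0.982)


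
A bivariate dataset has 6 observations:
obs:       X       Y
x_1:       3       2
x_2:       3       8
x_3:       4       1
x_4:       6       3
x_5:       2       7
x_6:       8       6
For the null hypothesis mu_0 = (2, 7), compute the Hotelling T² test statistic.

Step 1 — sample mean vector:
  mean(X) = (3 + 3 + 4 + 6 + 2 + 8) / 6 = 26/6 = 4.3333
  mean(Y) = (2 + 8 + 1 + 3 + 7 + 6) / 6 = 27/6 = 4.5
  x̄ = (4.3333, 4.5),  deviation x̄ - mu_0 = (4.3333, 4.5) - (2, 7) = (2.3333, -2.5).

Step 2 — sample covariance matrix, S[i,j] = (1/(n-1)) · Σ_k (x_{k,i} - mean_i) · (x_{k,j} - mean_j), divisor n-1 = 5:
  S[X,X] = ((-1.3333)·(-1.3333) + (-1.3333)·(-1.3333) + (-0.3333)·(-0.3333) + (1.6667)·(1.6667) + (-2.3333)·(-2.3333) + (3.6667)·(3.6667)) / 5 = 25.3333/5 = 5.0667
  S[X,Y] = ((-1.3333)·(-2.5) + (-1.3333)·(3.5) + (-0.3333)·(-3.5) + (1.6667)·(-1.5) + (-2.3333)·(2.5) + (3.6667)·(1.5)) / 5 = -3/5 = -0.6
  S[Y,Y] = ((-2.5)·(-2.5) + (3.5)·(3.5) + (-3.5)·(-3.5) + (-1.5)·(-1.5) + (2.5)·(2.5) + (1.5)·(1.5)) / 5 = 41.5/5 = 8.3
  S = [[5.0667, -0.6],
 [-0.6, 8.3]].

Step 3 — invert S. det(S) = 5.0667·8.3 - (-0.6)² = 41.6933.
  S^{-1} = (1/det) · [[d, -b], [-b, a]] = [[0.1991, 0.0144],
 [0.0144, 0.1215]].

Step 4 — quadratic form (x̄ - mu_0)^T · S^{-1} · (x̄ - mu_0):
  S^{-1} · (x̄ - mu_0) = (0.4285, -0.2702),
  (x̄ - mu_0)^T · [...] = (2.3333)·(0.4285) + (-2.5)·(-0.2702) = 1.6755.

Step 5 — scale by n: T² = 6 · 1.6755 = 10.0528.

T² ≈ 10.0528


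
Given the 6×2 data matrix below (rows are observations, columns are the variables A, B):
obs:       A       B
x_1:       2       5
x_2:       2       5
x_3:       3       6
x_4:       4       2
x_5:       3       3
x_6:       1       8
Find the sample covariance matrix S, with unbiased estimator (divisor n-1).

Step 1 — column means:
  mean(A) = (2 + 2 + 3 + 4 + 3 + 1) / 6 = 15/6 = 2.5
  mean(B) = (5 + 5 + 6 + 2 + 3 + 8) / 6 = 29/6 = 4.8333

Step 2 — sample covariance S[i,j] = (1/(n-1)) · Σ_k (x_{k,i} - mean_i) · (x_{k,j} - mean_j), with n-1 = 5.
  S[A,A] = ((-0.5)·(-0.5) + (-0.5)·(-0.5) + (0.5)·(0.5) + (1.5)·(1.5) + (0.5)·(0.5) + (-1.5)·(-1.5)) / 5 = 5.5/5 = 1.1
  S[A,B] = ((-0.5)·(0.1667) + (-0.5)·(0.1667) + (0.5)·(1.1667) + (1.5)·(-2.8333) + (0.5)·(-1.8333) + (-1.5)·(3.1667)) / 5 = -9.5/5 = -1.9
  S[B,B] = ((0.1667)·(0.1667) + (0.1667)·(0.1667) + (1.1667)·(1.1667) + (-2.8333)·(-2.8333) + (-1.8333)·(-1.8333) + (3.1667)·(3.1667)) / 5 = 22.8333/5 = 4.5667

S is symmetric (S[j,i] = S[i,j]). Assembling:

S = [[1.1, -1.9],
 [-1.9, 4.5667]]


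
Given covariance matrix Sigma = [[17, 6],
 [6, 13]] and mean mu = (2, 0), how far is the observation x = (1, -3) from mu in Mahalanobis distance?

Step 1 — centre the observation: (x - mu) = (-1, -3).

Step 2 — invert Sigma. det(Sigma) = 17·13 - (6)² = 185.
  Sigma^{-1} = (1/det) · [[d, -b], [-b, a]] = [[0.0703, -0.0324],
 [-0.0324, 0.0919]].

Step 3 — form the quadratic (x - mu)^T · Sigma^{-1} · (x - mu):
  Sigma^{-1} · (x - mu) = (0.027, -0.2432).
  (x - mu)^T · [Sigma^{-1} · (x - mu)] = (-1)·(0.027) + (-3)·(-0.2432) = 0.7027.

Step 4 — take square root: d = √(0.7027) ≈ 0.8383.

d(x, mu) = √(0.7027) ≈ 0.8383


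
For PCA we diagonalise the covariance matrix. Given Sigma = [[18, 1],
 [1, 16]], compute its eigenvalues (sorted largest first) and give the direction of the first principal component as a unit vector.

Step 1 — characteristic polynomial of 2×2 Sigma:
  det(Sigma - λI) = λ² - trace · λ + det = 0.
  trace = 18 + 16 = 34, det = 18·16 - (1)² = 287.
Step 2 — discriminant:
  Δ = trace² - 4·det = 1156 - 1148 = 8.
Step 3 — eigenvalues:
  λ = (trace ± √Δ)/2 = (34 ± 2.8284)/2,
  λ_1 = 18.4142,  λ_2 = 15.5858.

Step 4 — unit eigenvector for λ_1: solve (Sigma - λ_1 I)v = 0. First row:
  (18 - 18.4142)·v_x + (1)·v_y = 0, i.e. (-0.4142)·v_x + (1)·v_y = 0,
  so v ∝ (b, λ_1 - a) = (1, 0.4142) = u.
  ||u|| = √((1)² + (0.4142)²) = √(1.1716) ≈ 1.0824,
  v_1 = u/||u|| ≈ (0.9239, 0.3827) (||v_1|| = 1).

λ_1 = 18.4142,  λ_2 = 15.5858;  v_1 ≈ (0.9239, 0.3827)


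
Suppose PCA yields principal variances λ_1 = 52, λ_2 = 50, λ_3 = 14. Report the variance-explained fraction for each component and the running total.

Step 1 — total variance = trace(Sigma) = Σ λ_i = 52 + 50 + 14 = 116.

Step 2 — fraction explained by component i = λ_i / Σ λ:
  PC1: 52/116 = 0.4483
  PC2: 50/116 = 0.431
  PC3: 14/116 = 0.1207

Step 3 — cumulative fraction after k components = (λ_1 + ... + λ_k) / Σ λ:
  k = 1: 52/116 = 0.4483
  k = 2: (52 + 50)/116 = 102/116 = 0.8793
  k = 3: (52 + 50 + 14)/116 = 116/116 = 1

Summary (fraction, with percent):

explained: PC1 0.4483 (44.83%), PC2 0.431 (43.1%), PC3 0.1207 (12.07%);  cumulative: 0.4483, 0.8793, 1


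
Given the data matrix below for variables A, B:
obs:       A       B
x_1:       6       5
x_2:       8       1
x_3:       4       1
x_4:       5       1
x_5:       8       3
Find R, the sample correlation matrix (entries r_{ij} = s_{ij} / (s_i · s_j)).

Step 1 — column means:
  mean(A) = (6 + 8 + 4 + 5 + 8) / 5 = 31/5 = 6.2
  mean(B) = (5 + 1 + 1 + 1 + 3) / 5 = 11/5 = 2.2

Step 2 — sample variances and covariances s[i,j] = (1/(n-1)) · Σ_k (x_{k,i} - mean_i) · (x_{k,j} - mean_j), with n-1 = 4:
  s[A,A] = ((-0.2)·(-0.2) + (1.8)·(1.8) + (-2.2)·(-2.2) + (-1.2)·(-1.2) + (1.8)·(1.8)) / 4 = 12.8/4 = 3.2
  s[A,B] = ((-0.2)·(2.8) + (1.8)·(-1.2) + (-2.2)·(-1.2) + (-1.2)·(-1.2) + (1.8)·(0.8)) / 4 = 2.8/4 = 0.7
  s[B,B] = ((2.8)·(2.8) + (-1.2)·(-1.2) + (-1.2)·(-1.2) + (-1.2)·(-1.2) + (0.8)·(0.8)) / 4 = 12.8/4 = 3.2
  Sample standard deviations s_i = √(s[i,i]):
  s(A) = √(3.2) = 1.7889
  s(B) = √(3.2) = 1.7889

Step 3 — r_{ij} = s_{ij} / (s_i · s_j):
  r[A,A] = 1 (diagonal).
  r[A,B] = 0.7 / (1.7889 · 1.7889) = 0.7 / 3.2 = 0.2187
  r[B,B] = 1 (diagonal).

R is symmetric with unit diagonal. Assembling:

R = [[1, 0.2187],
 [0.2187, 1]]


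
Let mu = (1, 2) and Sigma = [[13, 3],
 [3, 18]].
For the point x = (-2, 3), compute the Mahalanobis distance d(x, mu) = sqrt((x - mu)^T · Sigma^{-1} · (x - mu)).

Step 1 — centre the observation: (x - mu) = (-3, 1).

Step 2 — invert Sigma. det(Sigma) = 13·18 - (3)² = 225.
  Sigma^{-1} = (1/det) · [[d, -b], [-b, a]] = [[0.08, -0.0133],
 [-0.0133, 0.0578]].

Step 3 — form the quadratic (x - mu)^T · Sigma^{-1} · (x - mu):
  Sigma^{-1} · (x - mu) = (-0.2533, 0.0978).
  (x - mu)^T · [Sigma^{-1} · (x - mu)] = (-3)·(-0.2533) + (1)·(0.0978) = 0.8578.

Step 4 — take square root: d = √(0.8578) ≈ 0.9262.

d(x, mu) = √(0.8578) ≈ 0.9262


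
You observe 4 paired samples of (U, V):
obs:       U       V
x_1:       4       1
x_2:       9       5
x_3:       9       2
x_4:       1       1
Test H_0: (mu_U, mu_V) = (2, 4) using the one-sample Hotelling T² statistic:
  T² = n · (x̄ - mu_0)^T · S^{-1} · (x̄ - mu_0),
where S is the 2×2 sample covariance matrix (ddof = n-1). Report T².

Step 1 — sample mean vector:
  mean(U) = (4 + 9 + 9 + 1) / 4 = 23/4 = 5.75
  mean(V) = (1 + 5 + 2 + 1) / 4 = 9/4 = 2.25
  x̄ = (5.75, 2.25),  deviation x̄ - mu_0 = (5.75, 2.25) - (2, 4) = (3.75, -1.75).

Step 2 — sample covariance matrix, S[i,j] = (1/(n-1)) · Σ_k (x_{k,i} - mean_i) · (x_{k,j} - mean_j), divisor n-1 = 3:
  S[U,U] = ((-1.75)·(-1.75) + (3.25)·(3.25) + (3.25)·(3.25) + (-4.75)·(-4.75)) / 3 = 46.75/3 = 15.5833
  S[U,V] = ((-1.75)·(-1.25) + (3.25)·(2.75) + (3.25)·(-0.25) + (-4.75)·(-1.25)) / 3 = 16.25/3 = 5.4167
  S[V,V] = ((-1.25)·(-1.25) + (2.75)·(2.75) + (-0.25)·(-0.25) + (-1.25)·(-1.25)) / 3 = 10.75/3 = 3.5833
  S = [[15.5833, 5.4167],
 [5.4167, 3.5833]].

Step 3 — invert S. det(S) = 15.5833·3.5833 - (5.4167)² = 26.5.
  S^{-1} = (1/det) · [[d, -b], [-b, a]] = [[0.1352, -0.2044],
 [-0.2044, 0.5881]].

Step 4 — quadratic form (x̄ - mu_0)^T · S^{-1} · (x̄ - mu_0):
  S^{-1} · (x̄ - mu_0) = (0.8648, -1.7956),
  (x̄ - mu_0)^T · [...] = (3.75)·(0.8648) + (-1.75)·(-1.7956) = 6.3852.

Step 5 — scale by n: T² = 4 · 6.3852 = 25.5409.

T² ≈ 25.5409


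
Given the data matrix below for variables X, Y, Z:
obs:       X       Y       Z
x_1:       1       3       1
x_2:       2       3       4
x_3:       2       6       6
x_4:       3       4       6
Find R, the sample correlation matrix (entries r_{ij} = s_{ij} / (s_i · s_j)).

Step 1 — column means:
  mean(X) = (1 + 2 + 2 + 3) / 4 = 8/4 = 2
  mean(Y) = (3 + 3 + 6 + 4) / 4 = 16/4 = 4
  mean(Z) = (1 + 4 + 6 + 6) / 4 = 17/4 = 4.25

Step 2 — sample variances and covariances s[i,j] = (1/(n-1)) · Σ_k (x_{k,i} - mean_i) · (x_{k,j} - mean_j), with n-1 = 3:
  s[X,X] = ((-1)·(-1) + (0)·(0) + (0)·(0) + (1)·(1)) / 3 = 2/3 = 0.6667
  s[X,Y] = ((-1)·(-1) + (0)·(-1) + (0)·(2) + (1)·(0)) / 3 = 1/3 = 0.3333
  s[X,Z] = ((-1)·(-3.25) + (0)·(-0.25) + (0)·(1.75) + (1)·(1.75)) / 3 = 5/3 = 1.6667
  s[Y,Y] = ((-1)·(-1) + (-1)·(-1) + (2)·(2) + (0)·(0)) / 3 = 6/3 = 2
  s[Y,Z] = ((-1)·(-3.25) + (-1)·(-0.25) + (2)·(1.75) + (0)·(1.75)) / 3 = 7/3 = 2.3333
  s[Z,Z] = ((-3.25)·(-3.25) + (-0.25)·(-0.25) + (1.75)·(1.75) + (1.75)·(1.75)) / 3 = 16.75/3 = 5.5833
  Sample standard deviations s_i = √(s[i,i]):
  s(X) = √(0.6667) = 0.8165
  s(Y) = √(2) = 1.4142
  s(Z) = √(5.5833) = 2.3629

Step 3 — r_{ij} = s_{ij} / (s_i · s_j):
  r[X,X] = 1 (diagonal).
  r[X,Y] = 0.3333 / (0.8165 · 1.4142) = 0.3333 / 1.1547 = 0.2887
  r[X,Z] = 1.6667 / (0.8165 · 2.3629) = 1.6667 / 1.9293 = 0.8639
  r[Y,Y] = 1 (diagonal).
  r[Y,Z] = 2.3333 / (1.4142 · 2.3629) = 2.3333 / 3.3417 = 0.6983
  r[Z,Z] = 1 (diagonal).

R is symmetric with unit diagonal. Assembling:

R = [[1, 0.2887, 0.8639],
 [0.2887, 1, 0.6983],
 [0.8639, 0.6983, 1]]


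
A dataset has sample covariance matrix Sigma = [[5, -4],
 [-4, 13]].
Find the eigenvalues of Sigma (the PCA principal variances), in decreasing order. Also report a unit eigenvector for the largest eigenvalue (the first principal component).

Step 1 — characteristic polynomial of 2×2 Sigma:
  det(Sigma - λI) = λ² - trace · λ + det = 0.
  trace = 5 + 13 = 18, det = 5·13 - (-4)² = 49.
Step 2 — discriminant:
  Δ = trace² - 4·det = 324 - 196 = 128.
Step 3 — eigenvalues:
  λ = (trace ± √Δ)/2 = (18 ± 11.3137)/2,
  λ_1 = 14.6569,  λ_2 = 3.3431.

Step 4 — unit eigenvector for λ_1: solve (Sigma - λ_1 I)v = 0. First row:
  (5 - 14.6569)·v_x + (-4)·v_y = 0, i.e. (-9.6569)·v_x + (-4)·v_y = 0,
  so v ∝ (b, λ_1 - a) = (-4, 9.6569); multiply by -1 so the first entry is positive: u = (4, -9.6569).
  ||u|| = √((4)² + (-9.6569)²) = √(109.2548) ≈ 10.4525,
  v_1 = u/||u|| ≈ (0.3827, -0.9239) (||v_1|| = 1).

λ_1 = 14.6569,  λ_2 = 3.3431;  v_1 ≈ (0.3827, -0.9239)


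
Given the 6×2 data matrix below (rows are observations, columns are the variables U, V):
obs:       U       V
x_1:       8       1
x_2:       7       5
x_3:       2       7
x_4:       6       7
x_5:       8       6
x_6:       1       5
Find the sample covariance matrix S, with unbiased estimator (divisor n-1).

Step 1 — column means:
  mean(U) = (8 + 7 + 2 + 6 + 8 + 1) / 6 = 32/6 = 5.3333
  mean(V) = (1 + 5 + 7 + 7 + 6 + 5) / 6 = 31/6 = 5.1667

Step 2 — sample covariance S[i,j] = (1/(n-1)) · Σ_k (x_{k,i} - mean_i) · (x_{k,j} - mean_j), with n-1 = 5.
  S[U,U] = ((2.6667)·(2.6667) + (1.6667)·(1.6667) + (-3.3333)·(-3.3333) + (0.6667)·(0.6667) + (2.6667)·(2.6667) + (-4.3333)·(-4.3333)) / 5 = 47.3333/5 = 9.4667
  S[U,V] = ((2.6667)·(-4.1667) + (1.6667)·(-0.1667) + (-3.3333)·(1.8333) + (0.6667)·(1.8333) + (2.6667)·(0.8333) + (-4.3333)·(-0.1667)) / 5 = -13.3333/5 = -2.6667
  S[V,V] = ((-4.1667)·(-4.1667) + (-0.1667)·(-0.1667) + (1.8333)·(1.8333) + (1.8333)·(1.8333) + (0.8333)·(0.8333) + (-0.1667)·(-0.1667)) / 5 = 24.8333/5 = 4.9667

S is symmetric (S[j,i] = S[i,j]). Assembling:

S = [[9.4667, -2.6667],
 [-2.6667, 4.9667]]


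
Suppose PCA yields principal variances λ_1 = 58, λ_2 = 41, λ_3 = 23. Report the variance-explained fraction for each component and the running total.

Step 1 — total variance = trace(Sigma) = Σ λ_i = 58 + 41 + 23 = 122.

Step 2 — fraction explained by component i = λ_i / Σ λ:
  PC1: 58/122 = 0.4754
  PC2: 41/122 = 0.3361
  PC3: 23/122 = 0.1885

Step 3 — cumulative fraction after k components = (λ_1 + ... + λ_k) / Σ λ:
  k = 1: 58/122 = 0.4754
  k = 2: (58 + 41)/122 = 99/122 = 0.8115
  k = 3: (58 + 41 + 23)/122 = 122/122 = 1

Summary (fraction, with percent):

explained: PC1 0.4754 (47.54%), PC2 0.3361 (33.61%), PC3 0.1885 (18.85%);  cumulative: 0.4754, 0.8115, 1


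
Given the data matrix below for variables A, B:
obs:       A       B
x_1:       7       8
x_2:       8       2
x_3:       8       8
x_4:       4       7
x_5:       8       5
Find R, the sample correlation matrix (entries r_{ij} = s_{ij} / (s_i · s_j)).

Step 1 — column means:
  mean(A) = (7 + 8 + 8 + 4 + 8) / 5 = 35/5 = 7
  mean(B) = (8 + 2 + 8 + 7 + 5) / 5 = 30/5 = 6

Step 2 — sample variances and covariances s[i,j] = (1/(n-1)) · Σ_k (x_{k,i} - mean_i) · (x_{k,j} - mean_j), with n-1 = 4:
  s[A,A] = ((0)·(0) + (1)·(1) + (1)·(1) + (-3)·(-3) + (1)·(1)) / 4 = 12/4 = 3
  s[A,B] = ((0)·(2) + (1)·(-4) + (1)·(2) + (-3)·(1) + (1)·(-1)) / 4 = -6/4 = -1.5
  s[B,B] = ((2)·(2) + (-4)·(-4) + (2)·(2) + (1)·(1) + (-1)·(-1)) / 4 = 26/4 = 6.5
  Sample standard deviations s_i = √(s[i,i]):
  s(A) = √(3) = 1.7321
  s(B) = √(6.5) = 2.5495

Step 3 — r_{ij} = s_{ij} / (s_i · s_j):
  r[A,A] = 1 (diagonal).
  r[A,B] = -1.5 / (1.7321 · 2.5495) = -1.5 / 4.4159 = -0.3397
  r[B,B] = 1 (diagonal).

R is symmetric with unit diagonal. Assembling:

R = [[1, -0.3397],
 [-0.3397, 1]]


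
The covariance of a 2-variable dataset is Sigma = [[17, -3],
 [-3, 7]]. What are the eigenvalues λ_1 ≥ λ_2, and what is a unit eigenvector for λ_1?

Step 1 — characteristic polynomial of 2×2 Sigma:
  det(Sigma - λI) = λ² - trace · λ + det = 0.
  trace = 17 + 7 = 24, det = 17·7 - (-3)² = 110.
Step 2 — discriminant:
  Δ = trace² - 4·det = 576 - 440 = 136.
Step 3 — eigenvalues:
  λ = (trace ± √Δ)/2 = (24 ± 11.6619)/2,
  λ_1 = 17.831,  λ_2 = 6.169.

Step 4 — unit eigenvector for λ_1: solve (Sigma - λ_1 I)v = 0. First row:
  (17 - 17.831)·v_x + (-3)·v_y = 0, i.e. (-0.831)·v_x + (-3)·v_y = 0,
  so v ∝ (b, λ_1 - a) = (-3, 0.831); multiply by -1 so the first entry is positive: u = (3, -0.831).
  ||u|| = √((3)² + (-0.831)²) = √(9.6905) ≈ 3.113,
  v_1 = u/||u|| ≈ (0.9637, -0.2669) (||v_1|| = 1).

λ_1 = 17.831,  λ_2 = 6.169;  v_1 ≈ (0.9637, -0.2669)


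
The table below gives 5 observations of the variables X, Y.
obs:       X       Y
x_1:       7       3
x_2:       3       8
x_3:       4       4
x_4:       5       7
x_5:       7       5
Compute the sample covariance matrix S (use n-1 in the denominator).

Step 1 — column means:
  mean(X) = (7 + 3 + 4 + 5 + 7) / 5 = 26/5 = 5.2
  mean(Y) = (3 + 8 + 4 + 7 + 5) / 5 = 27/5 = 5.4

Step 2 — sample covariance S[i,j] = (1/(n-1)) · Σ_k (x_{k,i} - mean_i) · (x_{k,j} - mean_j), with n-1 = 4.
  S[X,X] = ((1.8)·(1.8) + (-2.2)·(-2.2) + (-1.2)·(-1.2) + (-0.2)·(-0.2) + (1.8)·(1.8)) / 4 = 12.8/4 = 3.2
  S[X,Y] = ((1.8)·(-2.4) + (-2.2)·(2.6) + (-1.2)·(-1.4) + (-0.2)·(1.6) + (1.8)·(-0.4)) / 4 = -9.4/4 = -2.35
  S[Y,Y] = ((-2.4)·(-2.4) + (2.6)·(2.6) + (-1.4)·(-1.4) + (1.6)·(1.6) + (-0.4)·(-0.4)) / 4 = 17.2/4 = 4.3

S is symmetric (S[j,i] = S[i,j]). Assembling:

S = [[3.2, -2.35],
 [-2.35, 4.3]]


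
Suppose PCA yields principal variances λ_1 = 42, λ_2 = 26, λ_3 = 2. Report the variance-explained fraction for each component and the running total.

Step 1 — total variance = trace(Sigma) = Σ λ_i = 42 + 26 + 2 = 70.

Step 2 — fraction explained by component i = λ_i / Σ λ:
  PC1: 42/70 = 0.6
  PC2: 26/70 = 0.3714
  PC3: 2/70 = 0.0286

Step 3 — cumulative fraction after k components = (λ_1 + ... + λ_k) / Σ λ:
  k = 1: 42/70 = 0.6
  k = 2: (42 + 26)/70 = 68/70 = 0.9714
  k = 3: (42 + 26 + 2)/70 = 70/70 = 1

Summary (fraction, with percent):

explained: PC1 0.6 (60%), PC2 0.3714 (37.14%), PC3 0.0286 (2.86%);  cumulative: 0.6, 0.9714, 1


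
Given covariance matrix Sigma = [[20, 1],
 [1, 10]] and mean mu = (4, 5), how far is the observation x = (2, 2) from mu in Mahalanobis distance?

Step 1 — centre the observation: (x - mu) = (-2, -3).

Step 2 — invert Sigma. det(Sigma) = 20·10 - (1)² = 199.
  Sigma^{-1} = (1/det) · [[d, -b], [-b, a]] = [[0.0503, -0.005],
 [-0.005, 0.1005]].

Step 3 — form the quadratic (x - mu)^T · Sigma^{-1} · (x - mu):
  Sigma^{-1} · (x - mu) = (-0.0854, -0.2915).
  (x - mu)^T · [Sigma^{-1} · (x - mu)] = (-2)·(-0.0854) + (-3)·(-0.2915) = 1.0452.

Step 4 — take square root: d = √(1.0452) ≈ 1.0224.

d(x, mu) = √(1.0452) ≈ 1.0224


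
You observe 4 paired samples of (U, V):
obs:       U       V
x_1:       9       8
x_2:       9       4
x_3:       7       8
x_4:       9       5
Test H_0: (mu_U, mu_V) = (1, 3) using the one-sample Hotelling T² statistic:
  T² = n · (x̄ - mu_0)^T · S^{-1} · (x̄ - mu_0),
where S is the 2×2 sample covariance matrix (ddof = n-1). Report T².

Step 1 — sample mean vector:
  mean(U) = (9 + 9 + 7 + 9) / 4 = 34/4 = 8.5
  mean(V) = (8 + 4 + 8 + 5) / 4 = 25/4 = 6.25
  x̄ = (8.5, 6.25),  deviation x̄ - mu_0 = (8.5, 6.25) - (1, 3) = (7.5, 3.25).

Step 2 — sample covariance matrix, S[i,j] = (1/(n-1)) · Σ_k (x_{k,i} - mean_i) · (x_{k,j} - mean_j), divisor n-1 = 3:
  S[U,U] = ((0.5)·(0.5) + (0.5)·(0.5) + (-1.5)·(-1.5) + (0.5)·(0.5)) / 3 = 3/3 = 1
  S[U,V] = ((0.5)·(1.75) + (0.5)·(-2.25) + (-1.5)·(1.75) + (0.5)·(-1.25)) / 3 = -3.5/3 = -1.1667
  S[V,V] = ((1.75)·(1.75) + (-2.25)·(-2.25) + (1.75)·(1.75) + (-1.25)·(-1.25)) / 3 = 12.75/3 = 4.25
  S = [[1, -1.1667],
 [-1.1667, 4.25]].

Step 3 — invert S. det(S) = 1·4.25 - (-1.1667)² = 2.8889.
  S^{-1} = (1/det) · [[d, -b], [-b, a]] = [[1.4712, 0.4038],
 [0.4038, 0.3462]].

Step 4 — quadratic form (x̄ - mu_0)^T · S^{-1} · (x̄ - mu_0):
  S^{-1} · (x̄ - mu_0) = (12.3462, 4.1538),
  (x̄ - mu_0)^T · [...] = (7.5)·(12.3462) + (3.25)·(4.1538) = 106.0962.

Step 5 — scale by n: T² = 4 · 106.0962 = 424.3846.

T² ≈ 424.3846


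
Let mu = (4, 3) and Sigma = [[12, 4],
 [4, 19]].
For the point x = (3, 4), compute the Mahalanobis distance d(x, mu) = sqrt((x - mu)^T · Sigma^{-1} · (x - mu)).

Step 1 — centre the observation: (x - mu) = (-1, 1).

Step 2 — invert Sigma. det(Sigma) = 12·19 - (4)² = 212.
  Sigma^{-1} = (1/det) · [[d, -b], [-b, a]] = [[0.0896, -0.0189],
 [-0.0189, 0.0566]].

Step 3 — form the quadratic (x - mu)^T · Sigma^{-1} · (x - mu):
  Sigma^{-1} · (x - mu) = (-0.1085, 0.0755).
  (x - mu)^T · [Sigma^{-1} · (x - mu)] = (-1)·(-0.1085) + (1)·(0.0755) = 0.184.

Step 4 — take square root: d = √(0.184) ≈ 0.4289.

d(x, mu) = √(0.184) ≈ 0.4289


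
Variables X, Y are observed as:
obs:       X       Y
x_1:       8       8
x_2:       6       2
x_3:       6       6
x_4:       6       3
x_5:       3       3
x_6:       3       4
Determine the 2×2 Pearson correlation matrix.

Step 1 — column means:
  mean(X) = (8 + 6 + 6 + 6 + 3 + 3) / 6 = 32/6 = 5.3333
  mean(Y) = (8 + 2 + 6 + 3 + 3 + 4) / 6 = 26/6 = 4.3333

Step 2 — sample variances and covariances s[i,j] = (1/(n-1)) · Σ_k (x_{k,i} - mean_i) · (x_{k,j} - mean_j), with n-1 = 5:
  s[X,X] = ((2.6667)·(2.6667) + (0.6667)·(0.6667) + (0.6667)·(0.6667) + (0.6667)·(0.6667) + (-2.3333)·(-2.3333) + (-2.3333)·(-2.3333)) / 5 = 19.3333/5 = 3.8667
  s[X,Y] = ((2.6667)·(3.6667) + (0.6667)·(-2.3333) + (0.6667)·(1.6667) + (0.6667)·(-1.3333) + (-2.3333)·(-1.3333) + (-2.3333)·(-0.3333)) / 5 = 12.3333/5 = 2.4667
  s[Y,Y] = ((3.6667)·(3.6667) + (-2.3333)·(-2.3333) + (1.6667)·(1.6667) + (-1.3333)·(-1.3333) + (-1.3333)·(-1.3333) + (-0.3333)·(-0.3333)) / 5 = 25.3333/5 = 5.0667
  Sample standard deviations s_i = √(s[i,i]):
  s(X) = √(3.8667) = 1.9664
  s(Y) = √(5.0667) = 2.2509

Step 3 — r_{ij} = s_{ij} / (s_i · s_j):
  r[X,X] = 1 (diagonal).
  r[X,Y] = 2.4667 / (1.9664 · 2.2509) = 2.4667 / 4.4262 = 0.5573
  r[Y,Y] = 1 (diagonal).

R is symmetric with unit diagonal. Assembling:

R = [[1, 0.5573],
 [0.5573, 1]]


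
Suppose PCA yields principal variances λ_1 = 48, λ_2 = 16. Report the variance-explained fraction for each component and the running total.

Step 1 — total variance = trace(Sigma) = Σ λ_i = 48 + 16 = 64.

Step 2 — fraction explained by component i = λ_i / Σ λ:
  PC1: 48/64 = 0.75
  PC2: 16/64 = 0.25

Step 3 — cumulative fraction after k components = (λ_1 + ... + λ_k) / Σ λ:
  k = 1: 48/64 = 0.75
  k = 2: (48 + 16)/64 = 64/64 = 1

Summary (fraction, with percent):

explained: PC1 0.75 (75%), PC2 0.25 (25%);  cumulative: 0.75, 1


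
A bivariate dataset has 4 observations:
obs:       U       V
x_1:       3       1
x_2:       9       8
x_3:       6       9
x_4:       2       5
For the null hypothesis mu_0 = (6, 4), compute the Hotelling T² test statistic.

Step 1 — sample mean vector:
  mean(U) = (3 + 9 + 6 + 2) / 4 = 20/4 = 5
  mean(V) = (1 + 8 + 9 + 5) / 4 = 23/4 = 5.75
  x̄ = (5, 5.75),  deviation x̄ - mu_0 = (5, 5.75) - (6, 4) = (-1, 1.75).

Step 2 — sample covariance matrix, S[i,j] = (1/(n-1)) · Σ_k (x_{k,i} - mean_i) · (x_{k,j} - mean_j), divisor n-1 = 3:
  S[U,U] = ((-2)·(-2) + (4)·(4) + (1)·(1) + (-3)·(-3)) / 3 = 30/3 = 10
  S[U,V] = ((-2)·(-4.75) + (4)·(2.25) + (1)·(3.25) + (-3)·(-0.75)) / 3 = 24/3 = 8
  S[V,V] = ((-4.75)·(-4.75) + (2.25)·(2.25) + (3.25)·(3.25) + (-0.75)·(-0.75)) / 3 = 38.75/3 = 12.9167
  S = [[10, 8],
 [8, 12.9167]].

Step 3 — invert S. det(S) = 10·12.9167 - (8)² = 65.1667.
  S^{-1} = (1/det) · [[d, -b], [-b, a]] = [[0.1982, -0.1228],
 [-0.1228, 0.1535]].

Step 4 — quadratic form (x̄ - mu_0)^T · S^{-1} · (x̄ - mu_0):
  S^{-1} · (x̄ - mu_0) = (-0.413, 0.3913),
  (x̄ - mu_0)^T · [...] = (-1)·(-0.413) + (1.75)·(0.3913) = 1.0978.

Step 5 — scale by n: T² = 4 · 1.0978 = 4.3913.

T² ≈ 4.3913


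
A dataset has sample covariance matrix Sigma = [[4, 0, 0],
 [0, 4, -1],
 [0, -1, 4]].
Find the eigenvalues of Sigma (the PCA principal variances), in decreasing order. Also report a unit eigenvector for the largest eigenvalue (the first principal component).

Step 1 — characteristic polynomial p(λ) = det(λI - Sigma) = λ³ - tr·λ² + c_1·λ - det, where tr = trace, c_1 = sum of the principal 2×2 minors, det = det(Sigma):
  tr = 4 + 4 + 4 = 12,
  c_1 = (4·4 - (0)²) + (4·4 - (0)²) + (4·4 - (-1)²) = 16 + 16 + 15 = 47,
  det = 4·(4·4 - (-1)²) - (0)·((0)·4 - (-1)·(0)) + (0)·((0)·(-1) - 4·(0)) = 4·(15) - (0)·(0) + (0)·(0) = 60.
  So p(λ) = λ³ - 12λ² + 47λ - 60.
Step 2 — look for an integer root (rational root theorem: any rational root is an integer divisor of 60). Testing λ = 3:
  p(3) = 27 - 108 + 141 - 60 = 0  ✓
  Dividing out (λ - 3): p(λ) = (λ - 3)(λ² - 9λ + 20).
Step 3 — remaining eigenvalues from the quadratic λ² - 9λ + 20 = 0:
  Δ = 9² - 4·20 = 81 - 80 = 1,  λ = (9 ± √1)/2 = (9 ± 1)/2 = 5 or 4.
  Sorted: λ_1 = 5,  λ_2 = 4,  λ_3 = 3  (check: sum = 12 = tr ✓).

Step 4 — unit eigenvector for λ_1 = 5: v spans the null space of (Sigma - λ_1 I), whose rows are
  r_1 = (-1, 0, 0),  r_2 = (0, -1, -1),  r_3 = (0, -1, -1).
  v is orthogonal to every row, so take v ∝ r_1 × r_2 = ((0)·(-1) - (0)·(-1), (0)·(0) - (-1)·(-1), (-1)·(-1) - (0)·(0)) = (0, -1, 1).
  Rescale (multiply by -1 so the first nonzero entry is positive): u = (0, 1, -1).
  ||u|| = √((0)² + (1)² + (-1)²) = √(2) ≈ 1.4142,  v_1 = u/||u|| ≈ (0, 0.7071, -0.7071) (||v_1|| = 1).

λ_1 = 5,  λ_2 = 4,  λ_3 = 3;  v_1 ≈ (0, 0.7071, -0.7071)


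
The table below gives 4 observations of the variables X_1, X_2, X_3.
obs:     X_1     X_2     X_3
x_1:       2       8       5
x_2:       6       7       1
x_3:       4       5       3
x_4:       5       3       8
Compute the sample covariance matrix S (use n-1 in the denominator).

Step 1 — column means:
  mean(X_1) = (2 + 6 + 4 + 5) / 4 = 17/4 = 4.25
  mean(X_2) = (8 + 7 + 5 + 3) / 4 = 23/4 = 5.75
  mean(X_3) = (5 + 1 + 3 + 8) / 4 = 17/4 = 4.25

Step 2 — sample covariance S[i,j] = (1/(n-1)) · Σ_k (x_{k,i} - mean_i) · (x_{k,j} - mean_j), with n-1 = 3.
  S[X_1,X_1] = ((-2.25)·(-2.25) + (1.75)·(1.75) + (-0.25)·(-0.25) + (0.75)·(0.75)) / 3 = 8.75/3 = 2.9167
  S[X_1,X_2] = ((-2.25)·(2.25) + (1.75)·(1.25) + (-0.25)·(-0.75) + (0.75)·(-2.75)) / 3 = -4.75/3 = -1.5833
  S[X_1,X_3] = ((-2.25)·(0.75) + (1.75)·(-3.25) + (-0.25)·(-1.25) + (0.75)·(3.75)) / 3 = -4.25/3 = -1.4167
  S[X_2,X_2] = ((2.25)·(2.25) + (1.25)·(1.25) + (-0.75)·(-0.75) + (-2.75)·(-2.75)) / 3 = 14.75/3 = 4.9167
  S[X_2,X_3] = ((2.25)·(0.75) + (1.25)·(-3.25) + (-0.75)·(-1.25) + (-2.75)·(3.75)) / 3 = -11.75/3 = -3.9167
  S[X_3,X_3] = ((0.75)·(0.75) + (-3.25)·(-3.25) + (-1.25)·(-1.25) + (3.75)·(3.75)) / 3 = 26.75/3 = 8.9167

S is symmetric (S[j,i] = S[i,j]). Assembling:

S = [[2.9167, -1.5833, -1.4167],
 [-1.5833, 4.9167, -3.9167],
 [-1.4167, -3.9167, 8.9167]]


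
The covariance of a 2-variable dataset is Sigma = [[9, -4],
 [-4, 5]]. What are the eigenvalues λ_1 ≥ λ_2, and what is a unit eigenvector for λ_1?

Step 1 — characteristic polynomial of 2×2 Sigma:
  det(Sigma - λI) = λ² - trace · λ + det = 0.
  trace = 9 + 5 = 14, det = 9·5 - (-4)² = 29.
Step 2 — discriminant:
  Δ = trace² - 4·det = 196 - 116 = 80.
Step 3 — eigenvalues:
  λ = (trace ± √Δ)/2 = (14 ± 8.9443)/2,
  λ_1 = 11.4721,  λ_2 = 2.5279.

Step 4 — unit eigenvector for λ_1: solve (Sigma - λ_1 I)v = 0. First row:
  (9 - 11.4721)·v_x + (-4)·v_y = 0, i.e. (-2.4721)·v_x + (-4)·v_y = 0,
  so v ∝ (b, λ_1 - a) = (-4, 2.4721); multiply by -1 so the first entry is positive: u = (4, -2.4721).
  ||u|| = √((4)² + (-2.4721)²) = √(22.1115) ≈ 4.7023,
  v_1 = u/||u|| ≈ (0.8507, -0.5257) (||v_1|| = 1).

λ_1 = 11.4721,  λ_2 = 2.5279;  v_1 ≈ (0.8507, -0.5257)


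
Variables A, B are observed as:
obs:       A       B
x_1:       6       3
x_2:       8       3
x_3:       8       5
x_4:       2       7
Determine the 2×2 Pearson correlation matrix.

Step 1 — column means:
  mean(A) = (6 + 8 + 8 + 2) / 4 = 24/4 = 6
  mean(B) = (3 + 3 + 5 + 7) / 4 = 18/4 = 4.5

Step 2 — sample variances and covariances s[i,j] = (1/(n-1)) · Σ_k (x_{k,i} - mean_i) · (x_{k,j} - mean_j), with n-1 = 3:
  s[A,A] = ((0)·(0) + (2)·(2) + (2)·(2) + (-4)·(-4)) / 3 = 24/3 = 8
  s[A,B] = ((0)·(-1.5) + (2)·(-1.5) + (2)·(0.5) + (-4)·(2.5)) / 3 = -12/3 = -4
  s[B,B] = ((-1.5)·(-1.5) + (-1.5)·(-1.5) + (0.5)·(0.5) + (2.5)·(2.5)) / 3 = 11/3 = 3.6667
  Sample standard deviations s_i = √(s[i,i]):
  s(A) = √(8) = 2.8284
  s(B) = √(3.6667) = 1.9149

Step 3 — r_{ij} = s_{ij} / (s_i · s_j):
  r[A,A] = 1 (diagonal).
  r[A,B] = -4 / (2.8284 · 1.9149) = -4 / 5.416 = -0.7385
  r[B,B] = 1 (diagonal).

R is symmetric with unit diagonal. Assembling:

R = [[1, -0.7385],
 [-0.7385, 1]]


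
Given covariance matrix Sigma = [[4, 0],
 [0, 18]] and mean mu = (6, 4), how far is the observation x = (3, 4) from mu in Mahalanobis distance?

Step 1 — centre the observation: (x - mu) = (-3, 0).

Step 2 — invert Sigma. det(Sigma) = 4·18 - (0)² = 72.
  Sigma^{-1} = (1/det) · [[d, -b], [-b, a]] = [[0.25, 0],
 [0, 0.0556]].

Step 3 — form the quadratic (x - mu)^T · Sigma^{-1} · (x - mu):
  Sigma^{-1} · (x - mu) = (-0.75, 0).
  (x - mu)^T · [Sigma^{-1} · (x - mu)] = (-3)·(-0.75) + (0)·(0) = 2.25.

Step 4 — take square root: d = √(2.25) ≈ 1.5.

d(x, mu) = √(2.25) ≈ 1.5


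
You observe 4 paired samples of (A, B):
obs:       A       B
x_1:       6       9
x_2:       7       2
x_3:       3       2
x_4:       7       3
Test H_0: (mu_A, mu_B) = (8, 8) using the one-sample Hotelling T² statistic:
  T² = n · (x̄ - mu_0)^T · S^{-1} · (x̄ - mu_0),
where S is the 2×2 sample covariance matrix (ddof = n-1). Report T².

Step 1 — sample mean vector:
  mean(A) = (6 + 7 + 3 + 7) / 4 = 23/4 = 5.75
  mean(B) = (9 + 2 + 2 + 3) / 4 = 16/4 = 4
  x̄ = (5.75, 4),  deviation x̄ - mu_0 = (5.75, 4) - (8, 8) = (-2.25, -4).

Step 2 — sample covariance matrix, S[i,j] = (1/(n-1)) · Σ_k (x_{k,i} - mean_i) · (x_{k,j} - mean_j), divisor n-1 = 3:
  S[A,A] = ((0.25)·(0.25) + (1.25)·(1.25) + (-2.75)·(-2.75) + (1.25)·(1.25)) / 3 = 10.75/3 = 3.5833
  S[A,B] = ((0.25)·(5) + (1.25)·(-2) + (-2.75)·(-2) + (1.25)·(-1)) / 3 = 3/3 = 1
  S[B,B] = ((5)·(5) + (-2)·(-2) + (-2)·(-2) + (-1)·(-1)) / 3 = 34/3 = 11.3333
  S = [[3.5833, 1],
 [1, 11.3333]].

Step 3 — invert S. det(S) = 3.5833·11.3333 - (1)² = 39.6111.
  S^{-1} = (1/det) · [[d, -b], [-b, a]] = [[0.2861, -0.0252],
 [-0.0252, 0.0905]].

Step 4 — quadratic form (x̄ - mu_0)^T · S^{-1} · (x̄ - mu_0):
  S^{-1} · (x̄ - mu_0) = (-0.5428, -0.305),
  (x̄ - mu_0)^T · [...] = (-2.25)·(-0.5428) + (-4)·(-0.305) = 2.4414.

Step 5 — scale by n: T² = 4 · 2.4414 = 9.7658.

T² ≈ 9.7658


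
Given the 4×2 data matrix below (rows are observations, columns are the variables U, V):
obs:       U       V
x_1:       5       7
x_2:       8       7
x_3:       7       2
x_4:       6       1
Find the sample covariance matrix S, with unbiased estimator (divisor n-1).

Step 1 — column means:
  mean(U) = (5 + 8 + 7 + 6) / 4 = 26/4 = 6.5
  mean(V) = (7 + 7 + 2 + 1) / 4 = 17/4 = 4.25

Step 2 — sample covariance S[i,j] = (1/(n-1)) · Σ_k (x_{k,i} - mean_i) · (x_{k,j} - mean_j), with n-1 = 3.
  S[U,U] = ((-1.5)·(-1.5) + (1.5)·(1.5) + (0.5)·(0.5) + (-0.5)·(-0.5)) / 3 = 5/3 = 1.6667
  S[U,V] = ((-1.5)·(2.75) + (1.5)·(2.75) + (0.5)·(-2.25) + (-0.5)·(-3.25)) / 3 = 0.5/3 = 0.1667
  S[V,V] = ((2.75)·(2.75) + (2.75)·(2.75) + (-2.25)·(-2.25) + (-3.25)·(-3.25)) / 3 = 30.75/3 = 10.25

S is symmetric (S[j,i] = S[i,j]). Assembling:

S = [[1.6667, 0.1667],
 [0.1667, 10.25]]
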